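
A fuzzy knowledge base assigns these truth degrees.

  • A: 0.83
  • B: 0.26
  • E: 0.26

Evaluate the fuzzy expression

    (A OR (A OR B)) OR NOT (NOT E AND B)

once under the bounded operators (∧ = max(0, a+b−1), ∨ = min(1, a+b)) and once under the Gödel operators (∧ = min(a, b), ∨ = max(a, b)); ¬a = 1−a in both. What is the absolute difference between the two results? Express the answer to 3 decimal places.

0.170

Under bounded:
  A OR B = min(1, a+b) on (0.83, 0.26) = 1.00
  A OR (A OR B) = min(1, a+b) on (0.83, 1.00) = 1.00
  NOT E = 1 − 0.26 = 0.74
  NOT E AND B = max(0, a+b−1) on (0.74, 0.26) = 0.00
  NOT (NOT E AND B) = 1 − 0.00 = 1.00
  (A OR (A OR B)) OR NOT (NOT E AND B) = min(1, a+b) on (1.00, 1.00) = 1.00
  → value = 1.0000
Under Gödel:
  A OR B = max(a, b) on (0.83, 0.26) = 0.83
  A OR (A OR B) = max(a, b) on (0.83, 0.83) = 0.83
  NOT E = 1 − 0.26 = 0.74
  NOT E AND B = min(a, b) on (0.74, 0.26) = 0.26
  NOT (NOT E AND B) = 1 − 0.26 = 0.74
  (A OR (A OR B)) OR NOT (NOT E AND B) = max(a, b) on (0.83, 0.74) = 0.83
  → value = 0.8300
|1.0000 − 0.8300| = 0.170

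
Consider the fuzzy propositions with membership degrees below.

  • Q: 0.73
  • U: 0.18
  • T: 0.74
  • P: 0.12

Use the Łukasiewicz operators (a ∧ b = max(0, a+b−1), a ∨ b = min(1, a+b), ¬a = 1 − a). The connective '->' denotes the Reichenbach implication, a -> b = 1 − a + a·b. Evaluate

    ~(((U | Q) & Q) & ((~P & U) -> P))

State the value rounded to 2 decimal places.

U | Q = min(1, a+b) on (0.18, 0.73) = 0.91
(U | Q) & Q = max(0, a+b−1) on (0.91, 0.73) = 0.64
~P = 1 − 0.12 = 0.88
~P & U = max(0, a+b−1) on (0.88, 0.18) = 0.06
(~P & U) -> P  [Reichenbach: 1 − a + a·b] with a=0.06, b=0.12 → 0.95
((U | Q) & Q) & ((~P & U) -> P) = max(0, a+b−1) on (0.64, 0.95) = 0.59
~(((U | Q) & Q) & ((~P & U) -> P)) = 1 − 0.59 = 0.41

0.41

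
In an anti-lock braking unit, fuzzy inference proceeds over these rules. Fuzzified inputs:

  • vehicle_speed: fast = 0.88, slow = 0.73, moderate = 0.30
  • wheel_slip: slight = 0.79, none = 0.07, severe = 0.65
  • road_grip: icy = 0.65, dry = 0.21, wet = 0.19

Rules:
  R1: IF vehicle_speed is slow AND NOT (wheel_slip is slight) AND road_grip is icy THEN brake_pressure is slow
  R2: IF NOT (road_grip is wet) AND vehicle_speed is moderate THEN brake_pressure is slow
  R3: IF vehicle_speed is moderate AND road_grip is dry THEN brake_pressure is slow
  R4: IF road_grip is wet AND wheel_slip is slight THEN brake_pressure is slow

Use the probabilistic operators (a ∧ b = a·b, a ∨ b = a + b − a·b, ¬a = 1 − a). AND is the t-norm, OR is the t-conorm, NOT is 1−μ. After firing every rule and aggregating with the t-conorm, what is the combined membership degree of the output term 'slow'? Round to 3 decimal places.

R1: slow=0.73, ¬slight=1−0.79=0.21, icy=0.65; AND[a·b] → w = 0.0996
R2: ¬wet=1−0.19=0.81, moderate=0.30; AND[a·b] → w = 0.2430
R3: moderate=0.30, dry=0.21; AND[a·b] → w = 0.0630
R4: wet=0.19, slight=0.79; AND[a·b] → w = 0.1501
Rules with consequent 'slow': {R1, R2, R3, R4} → strengths 0.0996, 0.2430, 0.0630, 0.1501
Aggregate via t-conorm [a + b − a·b]: 0.4572

0.457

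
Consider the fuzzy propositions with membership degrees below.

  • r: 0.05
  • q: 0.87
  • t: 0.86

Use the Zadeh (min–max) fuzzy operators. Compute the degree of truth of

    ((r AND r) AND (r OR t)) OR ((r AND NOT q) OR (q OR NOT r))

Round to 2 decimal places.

r AND r = min(a, b) on (0.05, 0.05) = 0.05
r OR t = max(a, b) on (0.05, 0.86) = 0.86
(r AND r) AND (r OR t) = min(a, b) on (0.05, 0.86) = 0.05
NOT q = 1 − 0.87 = 0.13
r AND NOT q = min(a, b) on (0.05, 0.13) = 0.05
NOT r = 1 − 0.05 = 0.95
q OR NOT r = max(a, b) on (0.87, 0.95) = 0.95
(r AND NOT q) OR (q OR NOT r) = max(a, b) on (0.05, 0.95) = 0.95
((r AND r) AND (r OR t)) OR ((r AND NOT q) OR (q OR NOT r)) = max(a, b) on (0.05, 0.95) = 0.95

0.95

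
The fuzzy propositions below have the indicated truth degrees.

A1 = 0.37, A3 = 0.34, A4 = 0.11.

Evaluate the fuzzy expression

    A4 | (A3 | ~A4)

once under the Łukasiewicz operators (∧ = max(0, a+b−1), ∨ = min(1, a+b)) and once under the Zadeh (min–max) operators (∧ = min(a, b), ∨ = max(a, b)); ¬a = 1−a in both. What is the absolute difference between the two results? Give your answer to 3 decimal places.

Under Łukasiewicz:
  ~A4 = 1 − 0.11 = 0.89
  A3 | ~A4 = min(1, a+b) on (0.34, 0.89) = 1.00
  A4 | (A3 | ~A4) = min(1, a+b) on (0.11, 1.00) = 1.00
  → value = 1.0000
Under Zadeh (min–max):
  ~A4 = 1 − 0.11 = 0.89
  A3 | ~A4 = max(a, b) on (0.34, 0.89) = 0.89
  A4 | (A3 | ~A4) = max(a, b) on (0.11, 0.89) = 0.89
  → value = 0.8900
|1.0000 − 0.8900| = 0.110

0.110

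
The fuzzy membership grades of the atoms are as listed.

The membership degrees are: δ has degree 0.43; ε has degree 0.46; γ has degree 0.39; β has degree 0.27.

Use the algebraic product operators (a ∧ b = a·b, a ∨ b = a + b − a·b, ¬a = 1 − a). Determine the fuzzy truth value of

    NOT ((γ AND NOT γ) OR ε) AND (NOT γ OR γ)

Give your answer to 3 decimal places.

NOT γ = 1 − 0.3900 = 0.6100
γ AND NOT γ = a·b on (0.3900, 0.6100) = 0.2379
(γ AND NOT γ) OR ε = a + b − a·b on (0.2379, 0.4600) = 0.5885
NOT ((γ AND NOT γ) OR ε) = 1 − 0.5885 = 0.4115
NOT γ = 1 − 0.3900 = 0.6100
NOT γ OR γ = a + b − a·b on (0.6100, 0.3900) = 0.7621
NOT ((γ AND NOT γ) OR ε) AND (NOT γ OR γ) = a·b on (0.4115, 0.7621) = 0.3136

0.314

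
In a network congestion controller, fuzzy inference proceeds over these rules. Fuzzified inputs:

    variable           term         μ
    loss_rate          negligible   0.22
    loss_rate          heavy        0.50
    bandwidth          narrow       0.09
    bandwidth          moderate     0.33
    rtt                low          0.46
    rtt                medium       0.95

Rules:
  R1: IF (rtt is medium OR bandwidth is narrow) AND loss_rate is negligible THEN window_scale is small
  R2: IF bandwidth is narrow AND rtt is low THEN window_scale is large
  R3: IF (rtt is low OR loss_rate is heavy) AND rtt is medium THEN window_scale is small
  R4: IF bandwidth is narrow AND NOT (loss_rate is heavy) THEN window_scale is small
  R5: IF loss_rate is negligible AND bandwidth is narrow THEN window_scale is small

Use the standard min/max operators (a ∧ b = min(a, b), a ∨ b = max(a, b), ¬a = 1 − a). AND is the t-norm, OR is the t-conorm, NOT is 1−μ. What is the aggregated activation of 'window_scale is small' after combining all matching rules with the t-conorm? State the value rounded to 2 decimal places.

0.50

R1: (medium=0.95 OR narrow=0.09) = 0.95; AND[min(a, b)] with negligible=0.22 → w = 0.22
R2: narrow=0.09, low=0.46; AND[min(a, b)] → w = 0.09
R3: (low=0.46 OR heavy=0.50) = 0.50; AND[min(a, b)] with medium=0.95 → w = 0.50
R4: narrow=0.09, ¬heavy=1−0.50=0.50; AND[min(a, b)] → w = 0.09
R5: negligible=0.22, narrow=0.09; AND[min(a, b)] → w = 0.09
Rules with consequent 'small': {R1, R3, R4, R5} → strengths 0.22, 0.50, 0.09, 0.09
Aggregate via t-conorm [max(a, b)]: 0.50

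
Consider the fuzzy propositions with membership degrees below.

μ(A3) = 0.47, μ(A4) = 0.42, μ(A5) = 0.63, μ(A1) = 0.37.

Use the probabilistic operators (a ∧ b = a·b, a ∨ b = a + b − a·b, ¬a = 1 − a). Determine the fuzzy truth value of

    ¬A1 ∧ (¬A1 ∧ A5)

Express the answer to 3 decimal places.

0.250

¬A1 = 1 − 0.3700 = 0.6300
¬A1 = 1 − 0.3700 = 0.6300
¬A1 ∧ A5 = a·b on (0.6300, 0.6300) = 0.3969
¬A1 ∧ (¬A1 ∧ A5) = a·b on (0.6300, 0.3969) = 0.2500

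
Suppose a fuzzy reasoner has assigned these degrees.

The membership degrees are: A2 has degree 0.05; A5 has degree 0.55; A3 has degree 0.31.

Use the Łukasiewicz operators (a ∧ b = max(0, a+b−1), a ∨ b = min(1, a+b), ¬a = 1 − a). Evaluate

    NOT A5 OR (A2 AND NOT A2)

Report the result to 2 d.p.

NOT A5 = 1 − 0.55 = 0.45
NOT A2 = 1 − 0.05 = 0.95
A2 AND NOT A2 = max(0, a+b−1) on (0.05, 0.95) = 0.00
NOT A5 OR (A2 AND NOT A2) = min(1, a+b) on (0.45, 0.00) = 0.45

0.45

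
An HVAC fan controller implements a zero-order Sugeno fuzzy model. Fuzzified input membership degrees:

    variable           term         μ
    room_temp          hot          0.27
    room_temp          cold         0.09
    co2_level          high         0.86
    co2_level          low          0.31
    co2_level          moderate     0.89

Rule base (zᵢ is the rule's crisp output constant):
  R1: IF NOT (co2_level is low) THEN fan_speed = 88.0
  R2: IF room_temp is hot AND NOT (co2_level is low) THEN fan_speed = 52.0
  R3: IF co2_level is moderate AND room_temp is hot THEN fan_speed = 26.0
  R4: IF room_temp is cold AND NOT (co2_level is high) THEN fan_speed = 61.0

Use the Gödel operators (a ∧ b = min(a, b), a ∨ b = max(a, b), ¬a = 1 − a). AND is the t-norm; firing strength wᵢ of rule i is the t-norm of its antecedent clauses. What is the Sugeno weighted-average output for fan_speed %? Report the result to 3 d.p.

R1 (z=88.0): ¬low=1−0.31=0.69 → w = 0.69
R2 (z=52.0): hot=0.27, ¬low=1−0.31=0.69; AND[min(a, b)] → w = 0.27
R3 (z=26.0): moderate=0.89, hot=0.27; AND[min(a, b)] → w = 0.27
R4 (z=61.0): cold=0.09, ¬high=1−0.86=0.14; AND[min(a, b)] → w = 0.09
Weighted average = (0.69·88.0 + 0.27·52.0 + 0.27·26.0 + 0.09·61.0) / (0.69 + 0.27 + 0.27 + 0.09)
  = 87.2700 / 1.3200 = 66.114

66.114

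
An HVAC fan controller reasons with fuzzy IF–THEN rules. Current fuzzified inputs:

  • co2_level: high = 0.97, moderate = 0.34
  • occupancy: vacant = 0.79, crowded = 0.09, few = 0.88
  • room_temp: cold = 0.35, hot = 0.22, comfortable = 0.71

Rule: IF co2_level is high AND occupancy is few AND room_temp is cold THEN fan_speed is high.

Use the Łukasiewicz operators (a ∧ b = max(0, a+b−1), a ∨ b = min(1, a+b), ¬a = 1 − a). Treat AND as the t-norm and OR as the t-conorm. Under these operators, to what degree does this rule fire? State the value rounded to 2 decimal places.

firing strength: high=0.97, few=0.88, cold=0.35; AND[max(0, a+b−1)] → w = 0.20

0.20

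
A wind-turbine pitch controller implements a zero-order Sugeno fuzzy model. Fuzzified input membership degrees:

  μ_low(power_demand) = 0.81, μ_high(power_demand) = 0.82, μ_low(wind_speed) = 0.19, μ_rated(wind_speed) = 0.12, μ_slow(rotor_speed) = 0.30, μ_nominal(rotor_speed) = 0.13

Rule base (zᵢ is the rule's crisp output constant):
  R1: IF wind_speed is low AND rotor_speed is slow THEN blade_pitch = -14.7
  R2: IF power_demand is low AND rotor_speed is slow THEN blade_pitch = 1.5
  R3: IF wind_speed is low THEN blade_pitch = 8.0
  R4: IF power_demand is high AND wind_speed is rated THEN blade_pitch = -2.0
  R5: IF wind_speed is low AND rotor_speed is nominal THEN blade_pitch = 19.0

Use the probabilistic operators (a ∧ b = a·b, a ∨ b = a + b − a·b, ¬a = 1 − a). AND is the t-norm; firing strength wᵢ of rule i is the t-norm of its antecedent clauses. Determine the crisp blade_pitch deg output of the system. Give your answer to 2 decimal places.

R1 (z=-14.7): low=0.19, slow=0.30; AND[a·b] → w = 0.0570
R2 (z=1.5): low=0.81, slow=0.30; AND[a·b] → w = 0.2430
R3 (z=8.0): low=0.19 → w = 0.1900
R4 (z=-2.0): high=0.82, rated=0.12; AND[a·b] → w = 0.0984
R5 (z=19.0): low=0.19, nominal=0.13; AND[a·b] → w = 0.0247
Weighted average = (0.0570·-14.7 + 0.2430·1.5 + 0.1900·8.0 + 0.0984·-2.0 + 0.0247·19.0) / (0.0570 + 0.2430 + 0.1900 + 0.0984 + 0.0247)
  = 1.3191 / 0.6131 = 2.15

2.15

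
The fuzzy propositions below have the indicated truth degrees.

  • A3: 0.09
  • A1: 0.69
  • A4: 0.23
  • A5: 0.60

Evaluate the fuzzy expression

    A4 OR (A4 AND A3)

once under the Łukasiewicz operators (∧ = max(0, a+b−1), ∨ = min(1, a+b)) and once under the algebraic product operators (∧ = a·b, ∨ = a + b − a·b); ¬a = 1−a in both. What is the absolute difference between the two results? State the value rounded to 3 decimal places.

0.016

Under Łukasiewicz:
  A4 AND A3 = max(0, a+b−1) on (0.23, 0.09) = 0.00
  A4 OR (A4 AND A3) = min(1, a+b) on (0.23, 0.00) = 0.23
  → value = 0.2300
Under algebraic product:
  A4 AND A3 = a·b on (0.2300, 0.0900) = 0.0207
  A4 OR (A4 AND A3) = a + b − a·b on (0.2300, 0.0207) = 0.2459
  → value = 0.2459
|0.2300 − 0.2459| = 0.016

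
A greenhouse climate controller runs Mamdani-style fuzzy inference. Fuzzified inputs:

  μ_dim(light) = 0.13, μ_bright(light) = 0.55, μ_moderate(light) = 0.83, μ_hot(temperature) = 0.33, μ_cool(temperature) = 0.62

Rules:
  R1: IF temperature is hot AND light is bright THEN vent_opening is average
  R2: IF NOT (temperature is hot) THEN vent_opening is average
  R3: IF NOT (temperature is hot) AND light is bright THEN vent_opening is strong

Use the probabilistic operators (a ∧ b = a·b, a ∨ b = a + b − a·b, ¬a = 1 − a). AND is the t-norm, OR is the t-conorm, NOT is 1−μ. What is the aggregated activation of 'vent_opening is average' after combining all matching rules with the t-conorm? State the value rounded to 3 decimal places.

0.730

R1: hot=0.33, bright=0.55; AND[a·b] → w = 0.1815
R2: ¬hot=1−0.33=0.67 → w = 0.6700
R3: ¬hot=1−0.33=0.67, bright=0.55; AND[a·b] → w = 0.3685
Rules with consequent 'average': {R1, R2} → strengths 0.1815, 0.6700
Aggregate via t-conorm [a + b − a·b]: 0.7299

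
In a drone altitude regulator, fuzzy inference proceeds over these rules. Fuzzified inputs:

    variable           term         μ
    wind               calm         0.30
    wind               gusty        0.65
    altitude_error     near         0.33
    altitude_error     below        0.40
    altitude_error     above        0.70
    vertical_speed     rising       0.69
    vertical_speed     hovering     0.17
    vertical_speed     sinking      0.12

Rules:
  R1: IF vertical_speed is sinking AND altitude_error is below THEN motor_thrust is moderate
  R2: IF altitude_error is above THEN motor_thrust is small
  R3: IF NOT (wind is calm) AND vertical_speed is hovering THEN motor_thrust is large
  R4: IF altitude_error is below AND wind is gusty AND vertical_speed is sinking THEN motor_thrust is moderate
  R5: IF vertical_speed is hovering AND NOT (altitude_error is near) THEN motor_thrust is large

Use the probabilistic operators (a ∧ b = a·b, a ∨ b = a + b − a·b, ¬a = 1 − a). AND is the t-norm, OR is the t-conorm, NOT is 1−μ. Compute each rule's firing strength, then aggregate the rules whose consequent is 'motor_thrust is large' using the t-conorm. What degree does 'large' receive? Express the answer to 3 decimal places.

R1: sinking=0.12, below=0.40; AND[a·b] → w = 0.0480
R2: above=0.70 → w = 0.7000
R3: ¬calm=1−0.30=0.70, hovering=0.17; AND[a·b] → w = 0.1190
R4: below=0.40, gusty=0.65, sinking=0.12; AND[a·b] → w = 0.0312
R5: hovering=0.17, ¬near=1−0.33=0.67; AND[a·b] → w = 0.1139
Rules with consequent 'large': {R3, R5} → strengths 0.1190, 0.1139
Aggregate via t-conorm [a + b − a·b]: 0.2193

0.219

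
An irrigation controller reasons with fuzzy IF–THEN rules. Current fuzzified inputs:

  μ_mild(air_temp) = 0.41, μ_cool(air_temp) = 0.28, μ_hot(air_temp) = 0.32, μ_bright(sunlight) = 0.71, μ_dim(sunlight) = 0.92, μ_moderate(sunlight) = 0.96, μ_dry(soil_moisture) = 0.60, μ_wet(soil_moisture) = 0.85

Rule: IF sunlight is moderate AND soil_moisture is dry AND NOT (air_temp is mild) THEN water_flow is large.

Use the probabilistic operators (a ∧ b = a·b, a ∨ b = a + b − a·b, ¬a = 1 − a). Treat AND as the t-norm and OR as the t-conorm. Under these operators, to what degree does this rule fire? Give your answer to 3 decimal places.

0.340

firing strength: moderate=0.96, dry=0.60, ¬mild=1−0.41=0.59; AND[a·b] → w = 0.3398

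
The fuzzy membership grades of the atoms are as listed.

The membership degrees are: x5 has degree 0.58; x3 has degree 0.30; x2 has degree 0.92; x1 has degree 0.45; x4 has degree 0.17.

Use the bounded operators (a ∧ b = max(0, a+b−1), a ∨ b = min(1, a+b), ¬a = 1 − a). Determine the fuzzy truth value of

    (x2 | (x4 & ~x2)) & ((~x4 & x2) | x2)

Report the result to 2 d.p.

0.92

~x2 = 1 − 0.92 = 0.08
x4 & ~x2 = max(0, a+b−1) on (0.17, 0.08) = 0.00
x2 | (x4 & ~x2) = min(1, a+b) on (0.92, 0.00) = 0.92
~x4 = 1 − 0.17 = 0.83
~x4 & x2 = max(0, a+b−1) on (0.83, 0.92) = 0.75
(~x4 & x2) | x2 = min(1, a+b) on (0.75, 0.92) = 1.00
(x2 | (x4 & ~x2)) & ((~x4 & x2) | x2) = max(0, a+b−1) on (0.92, 1.00) = 0.92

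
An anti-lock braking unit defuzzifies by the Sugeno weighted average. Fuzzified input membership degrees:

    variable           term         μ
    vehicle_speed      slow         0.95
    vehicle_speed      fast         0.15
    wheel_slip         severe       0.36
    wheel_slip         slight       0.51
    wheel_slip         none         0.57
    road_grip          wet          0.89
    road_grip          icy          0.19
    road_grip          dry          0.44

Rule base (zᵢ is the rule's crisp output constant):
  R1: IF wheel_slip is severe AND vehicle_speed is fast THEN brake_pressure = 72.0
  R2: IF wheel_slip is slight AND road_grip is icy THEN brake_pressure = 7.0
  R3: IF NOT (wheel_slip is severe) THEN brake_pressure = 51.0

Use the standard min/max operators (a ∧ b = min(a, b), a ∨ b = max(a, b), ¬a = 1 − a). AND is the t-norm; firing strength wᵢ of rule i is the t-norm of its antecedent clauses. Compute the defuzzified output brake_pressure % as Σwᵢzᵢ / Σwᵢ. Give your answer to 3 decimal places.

45.684

R1 (z=72.0): severe=0.36, fast=0.15; AND[min(a, b)] → w = 0.15
R2 (z=7.0): slight=0.51, icy=0.19; AND[min(a, b)] → w = 0.19
R3 (z=51.0): ¬severe=1−0.36=0.64 → w = 0.64
Weighted average = (0.15·72.0 + 0.19·7.0 + 0.64·51.0) / (0.15 + 0.19 + 0.64)
  = 44.7700 / 0.9800 = 45.684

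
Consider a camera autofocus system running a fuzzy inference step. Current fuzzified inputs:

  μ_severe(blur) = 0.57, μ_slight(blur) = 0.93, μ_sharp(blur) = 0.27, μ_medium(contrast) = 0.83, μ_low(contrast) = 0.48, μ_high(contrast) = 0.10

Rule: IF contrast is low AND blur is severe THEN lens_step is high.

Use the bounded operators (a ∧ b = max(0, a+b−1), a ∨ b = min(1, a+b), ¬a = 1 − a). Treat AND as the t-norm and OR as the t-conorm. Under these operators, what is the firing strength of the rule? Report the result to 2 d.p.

firing strength: low=0.48, severe=0.57; AND[max(0, a+b−1)] → w = 0.05

0.05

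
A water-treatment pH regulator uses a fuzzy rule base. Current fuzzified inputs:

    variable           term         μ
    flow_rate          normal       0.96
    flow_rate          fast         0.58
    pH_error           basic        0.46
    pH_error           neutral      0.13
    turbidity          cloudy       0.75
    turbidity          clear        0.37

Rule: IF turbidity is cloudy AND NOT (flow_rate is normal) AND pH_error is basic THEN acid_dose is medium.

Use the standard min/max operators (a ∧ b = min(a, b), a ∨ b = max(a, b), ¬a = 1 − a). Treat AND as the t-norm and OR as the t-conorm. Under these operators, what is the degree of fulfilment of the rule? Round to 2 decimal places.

0.04

firing strength: cloudy=0.75, ¬normal=1−0.96=0.04, basic=0.46; AND[min(a, b)] → w = 0.04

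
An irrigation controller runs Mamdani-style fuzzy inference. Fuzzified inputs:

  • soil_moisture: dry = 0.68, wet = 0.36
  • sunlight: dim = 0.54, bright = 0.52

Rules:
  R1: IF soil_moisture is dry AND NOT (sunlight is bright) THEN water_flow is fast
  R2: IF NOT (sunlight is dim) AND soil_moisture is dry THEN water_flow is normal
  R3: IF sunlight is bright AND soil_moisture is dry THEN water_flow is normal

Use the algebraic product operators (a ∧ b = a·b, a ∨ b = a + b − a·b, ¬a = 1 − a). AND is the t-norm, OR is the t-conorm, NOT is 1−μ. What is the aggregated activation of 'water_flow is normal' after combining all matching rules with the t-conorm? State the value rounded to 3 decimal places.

0.556

R1: dry=0.68, ¬bright=1−0.52=0.48; AND[a·b] → w = 0.3264
R2: ¬dim=1−0.54=0.46, dry=0.68; AND[a·b] → w = 0.3128
R3: bright=0.52, dry=0.68; AND[a·b] → w = 0.3536
Rules with consequent 'normal': {R2, R3} → strengths 0.3128, 0.3536
Aggregate via t-conorm [a + b − a·b]: 0.5558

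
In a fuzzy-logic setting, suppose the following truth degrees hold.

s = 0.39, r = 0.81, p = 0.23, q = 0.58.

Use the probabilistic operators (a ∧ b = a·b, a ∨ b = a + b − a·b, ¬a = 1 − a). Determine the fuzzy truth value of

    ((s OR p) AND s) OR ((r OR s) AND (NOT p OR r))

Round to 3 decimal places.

s OR p = a + b − a·b on (0.3900, 0.2300) = 0.5303
(s OR p) AND s = a·b on (0.5303, 0.3900) = 0.2068
r OR s = a + b − a·b on (0.8100, 0.3900) = 0.8841
NOT p = 1 − 0.2300 = 0.7700
NOT p OR r = a + b − a·b on (0.7700, 0.8100) = 0.9563
(r OR s) AND (NOT p OR r) = a·b on (0.8841, 0.9563) = 0.8455
((s OR p) AND s) OR ((r OR s) AND (NOT p OR r)) = a + b − a·b on (0.2068, 0.8455) = 0.8774

0.877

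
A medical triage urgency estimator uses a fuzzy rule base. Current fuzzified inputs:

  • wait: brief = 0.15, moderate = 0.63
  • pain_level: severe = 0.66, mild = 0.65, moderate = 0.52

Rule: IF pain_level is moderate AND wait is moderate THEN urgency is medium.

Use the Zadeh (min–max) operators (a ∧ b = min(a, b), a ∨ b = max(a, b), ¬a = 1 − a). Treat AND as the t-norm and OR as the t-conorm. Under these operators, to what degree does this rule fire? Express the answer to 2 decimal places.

firing strength: moderate=0.52, moderate=0.63; AND[min(a, b)] → w = 0.52

0.52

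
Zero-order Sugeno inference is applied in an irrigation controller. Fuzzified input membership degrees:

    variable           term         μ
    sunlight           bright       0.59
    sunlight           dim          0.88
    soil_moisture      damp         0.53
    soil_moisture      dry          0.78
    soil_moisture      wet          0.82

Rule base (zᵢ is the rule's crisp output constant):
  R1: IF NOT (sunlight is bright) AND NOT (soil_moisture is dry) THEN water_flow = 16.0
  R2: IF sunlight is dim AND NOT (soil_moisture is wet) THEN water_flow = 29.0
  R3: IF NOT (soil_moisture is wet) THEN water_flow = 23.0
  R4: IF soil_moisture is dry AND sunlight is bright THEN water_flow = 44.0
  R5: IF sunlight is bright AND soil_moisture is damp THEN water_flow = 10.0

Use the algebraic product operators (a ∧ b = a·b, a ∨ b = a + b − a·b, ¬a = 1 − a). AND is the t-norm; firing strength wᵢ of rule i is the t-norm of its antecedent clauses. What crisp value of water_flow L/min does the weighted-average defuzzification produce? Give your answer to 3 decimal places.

R1 (z=16.0): ¬bright=1−0.59=0.41, ¬dry=1−0.78=0.22; AND[a·b] → w = 0.0902
R2 (z=29.0): dim=0.88, ¬wet=1−0.82=0.18; AND[a·b] → w = 0.1584
R3 (z=23.0): ¬wet=1−0.82=0.18 → w = 0.1800
R4 (z=44.0): dry=0.78, bright=0.59; AND[a·b] → w = 0.4602
R5 (z=10.0): bright=0.59, damp=0.53; AND[a·b] → w = 0.3127
Weighted average = (0.0902·16.0 + 0.1584·29.0 + 0.1800·23.0 + 0.4602·44.0 + 0.3127·10.0) / (0.0902 + 0.1584 + 0.1800 + 0.4602 + 0.3127)
  = 33.5526 / 1.2015 = 27.926

27.926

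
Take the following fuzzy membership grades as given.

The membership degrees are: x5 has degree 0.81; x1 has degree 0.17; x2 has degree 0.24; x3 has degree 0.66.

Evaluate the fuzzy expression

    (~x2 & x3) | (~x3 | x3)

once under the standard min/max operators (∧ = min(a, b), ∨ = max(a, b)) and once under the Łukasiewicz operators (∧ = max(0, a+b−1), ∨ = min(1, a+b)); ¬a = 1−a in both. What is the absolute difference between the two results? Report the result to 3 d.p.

Under standard min/max:
  ~x2 = 1 − 0.24 = 0.76
  ~x2 & x3 = min(a, b) on (0.76, 0.66) = 0.66
  ~x3 = 1 − 0.66 = 0.34
  ~x3 | x3 = max(a, b) on (0.34, 0.66) = 0.66
  (~x2 & x3) | (~x3 | x3) = max(a, b) on (0.66, 0.66) = 0.66
  → value = 0.6600
Under Łukasiewicz:
  ~x2 = 1 − 0.24 = 0.76
  ~x2 & x3 = max(0, a+b−1) on (0.76, 0.66) = 0.42
  ~x3 = 1 − 0.66 = 0.34
  ~x3 | x3 = min(1, a+b) on (0.34, 0.66) = 1.00
  (~x2 & x3) | (~x3 | x3) = min(1, a+b) on (0.42, 1.00) = 1.00
  → value = 1.0000
|0.6600 − 1.0000| = 0.340

0.340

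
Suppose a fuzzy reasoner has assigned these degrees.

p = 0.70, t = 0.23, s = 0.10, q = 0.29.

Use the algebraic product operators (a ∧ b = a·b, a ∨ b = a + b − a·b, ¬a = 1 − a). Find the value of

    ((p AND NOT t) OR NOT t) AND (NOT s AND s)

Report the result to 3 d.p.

0.080

NOT t = 1 − 0.2300 = 0.7700
p AND NOT t = a·b on (0.7000, 0.7700) = 0.5390
NOT t = 1 − 0.2300 = 0.7700
(p AND NOT t) OR NOT t = a + b − a·b on (0.5390, 0.7700) = 0.8940
NOT s = 1 − 0.1000 = 0.9000
NOT s AND s = a·b on (0.9000, 0.1000) = 0.0900
((p AND NOT t) OR NOT t) AND (NOT s AND s) = a·b on (0.8940, 0.0900) = 0.0805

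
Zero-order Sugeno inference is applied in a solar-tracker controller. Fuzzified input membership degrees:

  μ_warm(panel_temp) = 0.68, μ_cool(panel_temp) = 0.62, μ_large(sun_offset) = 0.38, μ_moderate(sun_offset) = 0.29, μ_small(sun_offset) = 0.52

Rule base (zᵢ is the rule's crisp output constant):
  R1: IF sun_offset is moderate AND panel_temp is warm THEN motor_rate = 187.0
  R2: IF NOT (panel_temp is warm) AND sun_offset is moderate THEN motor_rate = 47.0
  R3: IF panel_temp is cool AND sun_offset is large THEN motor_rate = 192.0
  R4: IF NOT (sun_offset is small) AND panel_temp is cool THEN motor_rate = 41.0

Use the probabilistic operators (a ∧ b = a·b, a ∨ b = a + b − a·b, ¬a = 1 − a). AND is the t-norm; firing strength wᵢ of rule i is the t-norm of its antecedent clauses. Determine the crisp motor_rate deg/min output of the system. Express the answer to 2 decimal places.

R1 (z=187.0): moderate=0.29, warm=0.68; AND[a·b] → w = 0.1972
R2 (z=47.0): ¬warm=1−0.68=0.32, moderate=0.29; AND[a·b] → w = 0.0928
R3 (z=192.0): cool=0.62, large=0.38; AND[a·b] → w = 0.2356
R4 (z=41.0): ¬small=1−0.52=0.48, cool=0.62; AND[a·b] → w = 0.2976
Weighted average = (0.1972·187.0 + 0.0928·47.0 + 0.2356·192.0 + 0.2976·41.0) / (0.1972 + 0.0928 + 0.2356 + 0.2976)
  = 98.6748 / 0.8232 = 119.87

119.87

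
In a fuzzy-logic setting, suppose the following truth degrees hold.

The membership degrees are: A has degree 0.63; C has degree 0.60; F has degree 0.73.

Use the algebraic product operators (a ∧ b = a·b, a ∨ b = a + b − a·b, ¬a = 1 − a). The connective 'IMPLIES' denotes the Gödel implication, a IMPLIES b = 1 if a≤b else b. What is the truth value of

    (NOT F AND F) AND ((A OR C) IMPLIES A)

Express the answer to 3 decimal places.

NOT F = 1 − 0.7300 = 0.2700
NOT F AND F = a·b on (0.2700, 0.7300) = 0.1971
A OR C = a + b − a·b on (0.6300, 0.6000) = 0.8520
(A OR C) IMPLIES A  [Gödel: 1 if a≤b else b] with a=0.8520, b=0.6300 → 0.6300
(NOT F AND F) AND ((A OR C) IMPLIES A) = a·b on (0.1971, 0.6300) = 0.1242

0.124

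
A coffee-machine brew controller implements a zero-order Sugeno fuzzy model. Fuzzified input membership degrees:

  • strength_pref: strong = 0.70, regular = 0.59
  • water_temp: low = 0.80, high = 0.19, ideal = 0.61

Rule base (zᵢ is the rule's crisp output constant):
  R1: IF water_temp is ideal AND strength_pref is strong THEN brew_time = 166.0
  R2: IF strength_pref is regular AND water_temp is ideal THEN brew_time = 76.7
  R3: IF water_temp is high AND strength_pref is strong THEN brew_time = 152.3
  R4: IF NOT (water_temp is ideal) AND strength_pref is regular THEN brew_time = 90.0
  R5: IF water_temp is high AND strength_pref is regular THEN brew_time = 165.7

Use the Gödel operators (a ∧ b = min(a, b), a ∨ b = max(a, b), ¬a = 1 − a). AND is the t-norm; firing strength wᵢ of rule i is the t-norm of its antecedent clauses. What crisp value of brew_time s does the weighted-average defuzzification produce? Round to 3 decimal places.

122.859

R1 (z=166.0): ideal=0.61, strong=0.70; AND[min(a, b)] → w = 0.61
R2 (z=76.7): regular=0.59, ideal=0.61; AND[min(a, b)] → w = 0.59
R3 (z=152.3): high=0.19, strong=0.70; AND[min(a, b)] → w = 0.19
R4 (z=90.0): ¬ideal=1−0.61=0.39, regular=0.59; AND[min(a, b)] → w = 0.39
R5 (z=165.7): high=0.19, regular=0.59; AND[min(a, b)] → w = 0.19
Weighted average = (0.61·166.0 + 0.59·76.7 + 0.19·152.3 + 0.39·90.0 + 0.19·165.7) / (0.61 + 0.59 + 0.19 + 0.39 + 0.19)
  = 242.0330 / 1.9700 = 122.859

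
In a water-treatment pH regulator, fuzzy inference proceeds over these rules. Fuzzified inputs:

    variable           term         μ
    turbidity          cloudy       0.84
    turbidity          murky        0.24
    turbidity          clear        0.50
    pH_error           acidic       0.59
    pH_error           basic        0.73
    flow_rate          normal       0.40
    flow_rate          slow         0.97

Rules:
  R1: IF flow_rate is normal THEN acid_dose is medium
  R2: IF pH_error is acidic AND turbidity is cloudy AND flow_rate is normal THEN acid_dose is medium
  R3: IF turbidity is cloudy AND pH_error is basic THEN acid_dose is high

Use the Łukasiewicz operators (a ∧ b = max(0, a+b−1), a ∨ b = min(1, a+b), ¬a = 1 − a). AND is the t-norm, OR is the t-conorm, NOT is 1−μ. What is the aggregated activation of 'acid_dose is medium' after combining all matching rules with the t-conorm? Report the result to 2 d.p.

0.40

R1: normal=0.40 → w = 0.40
R2: acidic=0.59, cloudy=0.84, normal=0.40; AND[max(0, a+b−1)] → w = 0.00
R3: cloudy=0.84, basic=0.73; AND[max(0, a+b−1)] → w = 0.57
Rules with consequent 'medium': {R1, R2} → strengths 0.40, 0.00
Aggregate via t-conorm [min(1, a+b)]: 0.40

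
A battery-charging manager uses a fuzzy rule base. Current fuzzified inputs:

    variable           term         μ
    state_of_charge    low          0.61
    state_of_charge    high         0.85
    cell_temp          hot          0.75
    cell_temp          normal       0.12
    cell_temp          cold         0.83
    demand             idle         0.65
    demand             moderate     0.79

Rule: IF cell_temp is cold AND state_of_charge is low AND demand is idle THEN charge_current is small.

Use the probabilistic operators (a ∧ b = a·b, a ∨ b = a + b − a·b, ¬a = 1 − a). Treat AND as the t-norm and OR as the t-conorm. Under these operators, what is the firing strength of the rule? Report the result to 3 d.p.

firing strength: cold=0.83, low=0.61, idle=0.65; AND[a·b] → w = 0.3291

0.329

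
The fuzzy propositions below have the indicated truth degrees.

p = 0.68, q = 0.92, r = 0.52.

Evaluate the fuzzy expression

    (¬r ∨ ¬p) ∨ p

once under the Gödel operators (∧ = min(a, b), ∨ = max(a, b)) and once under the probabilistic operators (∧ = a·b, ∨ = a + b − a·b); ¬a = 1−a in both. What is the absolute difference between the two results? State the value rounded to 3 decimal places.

Under Gödel:
  ¬r = 1 − 0.52 = 0.48
  ¬p = 1 − 0.68 = 0.32
  ¬r ∨ ¬p = max(a, b) on (0.48, 0.32) = 0.48
  (¬r ∨ ¬p) ∨ p = max(a, b) on (0.48, 0.68) = 0.68
  → value = 0.6800
Under probabilistic:
  ¬r = 1 − 0.5200 = 0.4800
  ¬p = 1 − 0.6800 = 0.3200
  ¬r ∨ ¬p = a + b − a·b on (0.4800, 0.3200) = 0.6464
  (¬r ∨ ¬p) ∨ p = a + b − a·b on (0.6464, 0.6800) = 0.8868
  → value = 0.8868
|0.6800 − 0.8868| = 0.207

0.207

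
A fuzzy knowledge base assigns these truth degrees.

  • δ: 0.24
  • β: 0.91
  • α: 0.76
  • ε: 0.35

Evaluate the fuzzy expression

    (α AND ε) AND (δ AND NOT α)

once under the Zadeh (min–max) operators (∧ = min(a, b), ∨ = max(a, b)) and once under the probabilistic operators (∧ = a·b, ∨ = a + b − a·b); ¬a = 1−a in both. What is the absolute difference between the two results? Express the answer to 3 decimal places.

0.225

Under Zadeh (min–max):
  α AND ε = min(a, b) on (0.76, 0.35) = 0.35
  NOT α = 1 − 0.76 = 0.24
  δ AND NOT α = min(a, b) on (0.24, 0.24) = 0.24
  (α AND ε) AND (δ AND NOT α) = min(a, b) on (0.35, 0.24) = 0.24
  → value = 0.2400
Under probabilistic:
  α AND ε = a·b on (0.7600, 0.3500) = 0.2660
  NOT α = 1 − 0.7600 = 0.2400
  δ AND NOT α = a·b on (0.2400, 0.2400) = 0.0576
  (α AND ε) AND (δ AND NOT α) = a·b on (0.2660, 0.0576) = 0.0153
  → value = 0.0153
|0.2400 − 0.0153| = 0.225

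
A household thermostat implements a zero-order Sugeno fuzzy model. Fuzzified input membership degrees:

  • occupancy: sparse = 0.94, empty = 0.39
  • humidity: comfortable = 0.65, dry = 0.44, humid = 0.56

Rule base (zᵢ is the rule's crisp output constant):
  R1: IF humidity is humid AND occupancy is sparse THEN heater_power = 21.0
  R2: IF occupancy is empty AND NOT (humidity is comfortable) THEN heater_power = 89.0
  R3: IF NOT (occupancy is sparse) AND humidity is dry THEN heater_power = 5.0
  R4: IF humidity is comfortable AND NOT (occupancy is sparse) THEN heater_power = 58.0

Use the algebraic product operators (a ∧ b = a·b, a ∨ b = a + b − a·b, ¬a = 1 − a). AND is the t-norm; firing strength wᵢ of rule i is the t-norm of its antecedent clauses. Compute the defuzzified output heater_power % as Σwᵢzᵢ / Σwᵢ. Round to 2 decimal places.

35.15

R1 (z=21.0): humid=0.56, sparse=0.94; AND[a·b] → w = 0.5264
R2 (z=89.0): empty=0.39, ¬comfortable=1−0.65=0.35; AND[a·b] → w = 0.1365
R3 (z=5.0): ¬sparse=1−0.94=0.06, dry=0.44; AND[a·b] → w = 0.0264
R4 (z=58.0): comfortable=0.65, ¬sparse=1−0.94=0.06; AND[a·b] → w = 0.0390
Weighted average = (0.5264·21.0 + 0.1365·89.0 + 0.0264·5.0 + 0.0390·58.0) / (0.5264 + 0.1365 + 0.0264 + 0.0390)
  = 25.5969 / 0.7283 = 35.15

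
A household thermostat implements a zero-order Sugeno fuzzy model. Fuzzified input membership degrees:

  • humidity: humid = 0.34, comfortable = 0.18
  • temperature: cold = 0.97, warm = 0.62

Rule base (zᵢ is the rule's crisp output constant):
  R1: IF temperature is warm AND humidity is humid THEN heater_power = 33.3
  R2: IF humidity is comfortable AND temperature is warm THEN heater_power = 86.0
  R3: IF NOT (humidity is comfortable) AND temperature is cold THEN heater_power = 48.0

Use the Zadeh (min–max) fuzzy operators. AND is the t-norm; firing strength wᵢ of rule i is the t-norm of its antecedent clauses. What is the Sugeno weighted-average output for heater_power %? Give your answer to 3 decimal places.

49.375

R1 (z=33.3): warm=0.62, humid=0.34; AND[min(a, b)] → w = 0.34
R2 (z=86.0): comfortable=0.18, warm=0.62; AND[min(a, b)] → w = 0.18
R3 (z=48.0): ¬comfortable=1−0.18=0.82, cold=0.97; AND[min(a, b)] → w = 0.82
Weighted average = (0.34·33.3 + 0.18·86.0 + 0.82·48.0) / (0.34 + 0.18 + 0.82)
  = 66.1620 / 1.3400 = 49.375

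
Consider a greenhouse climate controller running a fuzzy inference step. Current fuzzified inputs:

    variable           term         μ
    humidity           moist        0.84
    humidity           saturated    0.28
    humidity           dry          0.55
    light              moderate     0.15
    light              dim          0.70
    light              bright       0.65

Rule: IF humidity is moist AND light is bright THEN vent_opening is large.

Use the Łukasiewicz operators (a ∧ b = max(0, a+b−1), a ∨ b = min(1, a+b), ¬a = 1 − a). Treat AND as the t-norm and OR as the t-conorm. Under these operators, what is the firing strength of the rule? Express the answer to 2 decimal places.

firing strength: moist=0.84, bright=0.65; AND[max(0, a+b−1)] → w = 0.49

0.49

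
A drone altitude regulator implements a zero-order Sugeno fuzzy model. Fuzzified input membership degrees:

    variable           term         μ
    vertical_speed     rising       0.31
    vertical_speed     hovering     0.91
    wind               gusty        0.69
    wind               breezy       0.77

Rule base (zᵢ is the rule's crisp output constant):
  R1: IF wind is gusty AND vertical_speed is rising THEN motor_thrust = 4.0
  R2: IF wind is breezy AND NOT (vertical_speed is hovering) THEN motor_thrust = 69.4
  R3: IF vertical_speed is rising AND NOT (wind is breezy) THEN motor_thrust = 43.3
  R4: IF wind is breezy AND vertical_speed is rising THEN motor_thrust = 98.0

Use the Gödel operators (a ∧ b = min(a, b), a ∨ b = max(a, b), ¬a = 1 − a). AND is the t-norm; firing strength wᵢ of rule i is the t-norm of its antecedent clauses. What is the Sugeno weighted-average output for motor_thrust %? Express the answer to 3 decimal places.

50.878

R1 (z=4.0): gusty=0.69, rising=0.31; AND[min(a, b)] → w = 0.31
R2 (z=69.4): breezy=0.77, ¬hovering=1−0.91=0.09; AND[min(a, b)] → w = 0.09
R3 (z=43.3): rising=0.31, ¬breezy=1−0.77=0.23; AND[min(a, b)] → w = 0.23
R4 (z=98.0): breezy=0.77, rising=0.31; AND[min(a, b)] → w = 0.31
Weighted average = (0.31·4.0 + 0.09·69.4 + 0.23·43.3 + 0.31·98.0) / (0.31 + 0.09 + 0.23 + 0.31)
  = 47.8250 / 0.9400 = 50.878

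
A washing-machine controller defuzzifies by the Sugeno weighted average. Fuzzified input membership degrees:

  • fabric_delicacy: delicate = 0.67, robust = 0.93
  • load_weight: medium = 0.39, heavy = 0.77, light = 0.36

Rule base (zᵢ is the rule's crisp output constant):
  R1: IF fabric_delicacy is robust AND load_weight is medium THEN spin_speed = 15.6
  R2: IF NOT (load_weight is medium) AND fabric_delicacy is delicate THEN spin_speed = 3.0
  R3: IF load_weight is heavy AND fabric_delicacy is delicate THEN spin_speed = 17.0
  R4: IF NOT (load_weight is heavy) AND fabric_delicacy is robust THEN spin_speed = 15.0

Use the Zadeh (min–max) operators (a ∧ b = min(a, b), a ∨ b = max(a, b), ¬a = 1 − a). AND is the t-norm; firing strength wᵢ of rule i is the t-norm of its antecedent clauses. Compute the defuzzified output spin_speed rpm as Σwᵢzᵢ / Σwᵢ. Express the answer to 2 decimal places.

11.98

R1 (z=15.6): robust=0.93, medium=0.39; AND[min(a, b)] → w = 0.39
R2 (z=3.0): ¬medium=1−0.39=0.61, delicate=0.67; AND[min(a, b)] → w = 0.61
R3 (z=17.0): heavy=0.77, delicate=0.67; AND[min(a, b)] → w = 0.67
R4 (z=15.0): ¬heavy=1−0.77=0.23, robust=0.93; AND[min(a, b)] → w = 0.23
Weighted average = (0.39·15.6 + 0.61·3.0 + 0.67·17.0 + 0.23·15.0) / (0.39 + 0.61 + 0.67 + 0.23)
  = 22.7540 / 1.9000 = 11.98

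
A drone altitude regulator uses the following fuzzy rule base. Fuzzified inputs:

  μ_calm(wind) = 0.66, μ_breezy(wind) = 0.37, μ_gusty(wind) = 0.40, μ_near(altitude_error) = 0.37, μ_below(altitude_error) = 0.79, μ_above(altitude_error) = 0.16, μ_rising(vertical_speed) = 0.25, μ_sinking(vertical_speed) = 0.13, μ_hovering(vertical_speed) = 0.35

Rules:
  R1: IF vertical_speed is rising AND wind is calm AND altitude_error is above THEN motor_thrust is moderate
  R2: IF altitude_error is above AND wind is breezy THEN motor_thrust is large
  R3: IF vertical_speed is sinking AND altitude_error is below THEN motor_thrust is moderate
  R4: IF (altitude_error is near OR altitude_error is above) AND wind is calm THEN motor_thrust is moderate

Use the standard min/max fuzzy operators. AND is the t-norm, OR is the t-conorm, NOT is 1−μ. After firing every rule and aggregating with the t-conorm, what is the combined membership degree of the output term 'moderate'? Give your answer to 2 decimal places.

0.37

R1: rising=0.25, calm=0.66, above=0.16; AND[min(a, b)] → w = 0.16
R2: above=0.16, breezy=0.37; AND[min(a, b)] → w = 0.16
R3: sinking=0.13, below=0.79; AND[min(a, b)] → w = 0.13
R4: (near=0.37 OR above=0.16) = 0.37; AND[min(a, b)] with calm=0.66 → w = 0.37
Rules with consequent 'moderate': {R1, R3, R4} → strengths 0.16, 0.13, 0.37
Aggregate via t-conorm [max(a, b)]: 0.37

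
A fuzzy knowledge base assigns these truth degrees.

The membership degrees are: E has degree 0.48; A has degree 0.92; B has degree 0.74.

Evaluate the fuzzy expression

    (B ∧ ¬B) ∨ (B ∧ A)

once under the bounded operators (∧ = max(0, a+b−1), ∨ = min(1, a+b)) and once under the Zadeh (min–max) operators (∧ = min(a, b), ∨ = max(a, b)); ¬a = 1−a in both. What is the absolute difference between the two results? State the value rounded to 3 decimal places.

Under bounded:
  ¬B = 1 − 0.74 = 0.26
  B ∧ ¬B = max(0, a+b−1) on (0.74, 0.26) = 0.00
  B ∧ A = max(0, a+b−1) on (0.74, 0.92) = 0.66
  (B ∧ ¬B) ∨ (B ∧ A) = min(1, a+b) on (0.00, 0.66) = 0.66
  → value = 0.6600
Under Zadeh (min–max):
  ¬B = 1 − 0.74 = 0.26
  B ∧ ¬B = min(a, b) on (0.74, 0.26) = 0.26
  B ∧ A = min(a, b) on (0.74, 0.92) = 0.74
  (B ∧ ¬B) ∨ (B ∧ A) = max(a, b) on (0.26, 0.74) = 0.74
  → value = 0.7400
|0.6600 − 0.7400| = 0.080

0.080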